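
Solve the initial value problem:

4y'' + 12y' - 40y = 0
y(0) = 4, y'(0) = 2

General solution: y = C₁e^(2x) + C₂e^(-5x)
Applying ICs: C₁ = 22/7, C₂ = 6/7
Particular solution: y = (22/7)e^(2x) + (6/7)e^(-5x)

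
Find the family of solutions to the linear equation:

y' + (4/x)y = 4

Using integrating factor method:

General solution: y = (4/5)x + Cx^(-4)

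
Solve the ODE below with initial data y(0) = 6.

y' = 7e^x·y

General solution: y = Ce^(7e^x)
Applying IC y(0) = 6:
Particular solution: y = 6e^(7(e^x - 1))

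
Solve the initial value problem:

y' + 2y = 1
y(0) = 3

General solution: y = 1/2 + Ce^(-2x)
Applying y(0) = 3: C = 3 - 1/2 = 5/2
Particular solution: y = 1/2 + (5/2)e^(-2x)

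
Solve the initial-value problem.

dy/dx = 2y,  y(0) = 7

General solution: y = Ce^(2x)
Applying IC y(0) = 7:
Particular solution: y = 7e^(2x)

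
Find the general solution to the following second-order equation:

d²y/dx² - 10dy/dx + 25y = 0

Characteristic equation: r² - 10r + 25 = 0
Factored: (r - 5)² = 0
Repeated root: r = 5
General solution: y = (C₁ + C₂x)e^(5x)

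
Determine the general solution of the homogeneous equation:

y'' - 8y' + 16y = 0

Characteristic equation: r² - 8r + 16 = 0
Factored: (r - 4)² = 0
Repeated root: r = 4
General solution: y = (C₁ + C₂x)e^(4x)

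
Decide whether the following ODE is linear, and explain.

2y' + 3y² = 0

Nonlinear (y² term)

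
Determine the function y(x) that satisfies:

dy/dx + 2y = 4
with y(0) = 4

General solution: y = 2 + Ce^(-2x)
Applying y(0) = 4: C = 4 - 2 = 2
Particular solution: y = 2 + 2e^(-2x)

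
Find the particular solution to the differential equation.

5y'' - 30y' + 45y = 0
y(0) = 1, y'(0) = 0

General solution: y = (C₁ + C₂x)e^(3x)
Repeated root r = 3
Applying ICs: C₁ = 1, C₂ = -3
Particular solution: y = (1 - 3x)e^(3x)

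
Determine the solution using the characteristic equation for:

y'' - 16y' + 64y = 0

Characteristic equation: r² - 16r + 64 = 0
Factored: (r - 8)² = 0
Repeated root: r = 8
General solution: y = (C₁ + C₂x)e^(8x)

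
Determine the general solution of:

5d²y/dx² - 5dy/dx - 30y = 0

Characteristic equation: 5r² - 5r - 30 = 0
Divide by 5: r² - r - 6 = 0
Roots: r = 3, -2 (distinct real)
General solution: y = C₁e^(3x) + C₂e^(-2x)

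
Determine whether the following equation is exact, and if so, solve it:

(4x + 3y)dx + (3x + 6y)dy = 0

Verify exactness: ∂M/∂y = ∂N/∂x ✓
Find F(x,y) such that ∂F/∂x = M, ∂F/∂y = N
Solution: 2x² + 3xy + 3y² = C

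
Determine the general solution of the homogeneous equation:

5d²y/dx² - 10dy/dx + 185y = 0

Characteristic equation: 5r² - 10r + 185 = 0
Divide by 5: r² - 2r + 37 = 0
Roots: r = 1 ± 6i (complex conjugates)
General solution: y = e^x(C₁cos(6x) + C₂sin(6x))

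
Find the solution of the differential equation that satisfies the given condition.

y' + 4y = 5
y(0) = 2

General solution: y = 5/4 + Ce^(-4x)
Applying y(0) = 2: C = 2 - 5/4 = 3/4
Particular solution: y = 5/4 + (3/4)e^(-4x)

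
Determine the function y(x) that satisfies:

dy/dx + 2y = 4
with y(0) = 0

General solution: y = 2 + Ce^(-2x)
Applying y(0) = 0: C = 0 - 2 = -2
Particular solution: y = 2 - 2e^(-2x)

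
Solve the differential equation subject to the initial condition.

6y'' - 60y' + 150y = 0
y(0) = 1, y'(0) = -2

General solution: y = (C₁ + C₂x)e^(5x)
Repeated root r = 5
Applying ICs: C₁ = 1, C₂ = -7
Particular solution: y = (1 - 7x)e^(5x)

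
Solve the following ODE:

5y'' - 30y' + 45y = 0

Characteristic equation: 5r² - 30r + 45 = 0
Divide by 5: r² - 6r + 9 = 0
Factored: (r - 3)² = 0
Repeated root: r = 3
General solution: y = (C₁ + C₂x)e^(3x)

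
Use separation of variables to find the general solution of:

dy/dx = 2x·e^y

Separating variables and integrating:
-e^(-y) = x² + C

General solution: y = -ln(C - x²)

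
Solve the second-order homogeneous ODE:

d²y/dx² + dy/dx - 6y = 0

Characteristic equation: r² + r - 6 = 0
Roots: r = 2, -3 (distinct real)
General solution: y = C₁e^(2x) + C₂e^(-3x)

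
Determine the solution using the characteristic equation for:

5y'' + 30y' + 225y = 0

Characteristic equation: 5r² + 30r + 225 = 0
Divide by 5: r² + 6r + 45 = 0
Roots: r = -3 ± 6i (complex conjugates)
General solution: y = e^(-3x)(C₁cos(6x) + C₂sin(6x))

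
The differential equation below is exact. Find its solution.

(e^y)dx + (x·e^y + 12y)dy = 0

Verify exactness: ∂M/∂y = ∂N/∂x ✓
Find F(x,y) such that ∂F/∂x = M, ∂F/∂y = N
Solution: x·e^y + 6y² = C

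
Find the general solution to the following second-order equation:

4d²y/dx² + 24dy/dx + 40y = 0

Characteristic equation: 4r² + 24r + 40 = 0
Divide by 4: r² + 6r + 10 = 0
Roots: r = -3 ± i (complex conjugates)
General solution: y = e^(-3x)(C₁cos(x) + C₂sin(x))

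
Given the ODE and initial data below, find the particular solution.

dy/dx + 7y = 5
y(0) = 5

General solution: y = 5/7 + Ce^(-7x)
Applying y(0) = 5: C = 5 - 5/7 = 30/7
Particular solution: y = 5/7 + (30/7)e^(-7x)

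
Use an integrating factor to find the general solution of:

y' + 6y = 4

Using integrating factor method:

General solution: y = 2/3 + Ce^(-6x)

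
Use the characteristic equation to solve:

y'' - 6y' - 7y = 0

Characteristic equation: r² - 6r - 7 = 0
Roots: r = 7, -1 (distinct real)
General solution: y = C₁e^(7x) + C₂e^(-x)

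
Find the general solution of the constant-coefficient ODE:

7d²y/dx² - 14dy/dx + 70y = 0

Characteristic equation: 7r² - 14r + 70 = 0
Divide by 7: r² - 2r + 10 = 0
Roots: r = 1 ± 3i (complex conjugates)
General solution: y = e^x(C₁cos(3x) + C₂sin(3x))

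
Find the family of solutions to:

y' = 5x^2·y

Separating variables and integrating:
ln|y| = 5x^3/3 + C

General solution: y = Ce^(5x^3/3)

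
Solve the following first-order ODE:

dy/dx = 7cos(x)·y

Separating variables and integrating:
ln|y| = 7sin(x) + C

General solution: y = Ce^(7sin(x))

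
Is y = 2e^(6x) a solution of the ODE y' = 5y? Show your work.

Verification:
y = 2e^(6x)
y' = 12e^(6x)
But 5y = 10e^(6x)
y' ≠ 5y — the derivative does not match

No, it is not a solution.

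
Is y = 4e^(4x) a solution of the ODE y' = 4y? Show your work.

Verification:
y = 4e^(4x)
y' = 16e^(4x)
4y = 16e^(4x)
y' = 4y ✓

Yes, it is a solution.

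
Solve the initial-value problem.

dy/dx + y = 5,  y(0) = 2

General solution: y = 5 + Ce^(-x)
Applying y(0) = 2: C = 2 - 5 = -3
Particular solution: y = 5 - 3e^(-x)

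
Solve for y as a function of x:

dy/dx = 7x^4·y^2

Separating variables and integrating:
-1/y = 7x^5/5 + C

General solution: y^-1 = (-7/5)x^5 + C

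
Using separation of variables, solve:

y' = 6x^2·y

Separating variables and integrating:
ln|y| = 2x^3 + C

General solution: y = Ce^(2x^3)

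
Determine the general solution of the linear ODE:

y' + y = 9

Using integrating factor method:

General solution: y = 9 + Ce^(-x)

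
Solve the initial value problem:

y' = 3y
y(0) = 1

General solution: y = Ce^(3x)
Applying IC y(0) = 1:
Particular solution: y = e^(3x)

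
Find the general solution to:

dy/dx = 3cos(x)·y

Separating variables and integrating:
ln|y| = 3sin(x) + C

General solution: y = Ce^(3sin(x))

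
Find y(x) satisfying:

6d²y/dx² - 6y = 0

Characteristic equation: 6r² - 6 = 0
Divide by 6: r² - 1 = 0
Roots: r = 1, -1 (distinct real)
General solution: y = C₁e^x + C₂e^(-x)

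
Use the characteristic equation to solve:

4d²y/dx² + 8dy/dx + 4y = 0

Characteristic equation: 4r² + 8r + 4 = 0
Divide by 4: r² + 2r + 1 = 0
Factored: (r + 1)² = 0
Repeated root: r = -1
General solution: y = (C₁ + C₂x)e^(-x)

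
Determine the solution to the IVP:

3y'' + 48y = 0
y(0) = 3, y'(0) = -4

General solution: y = C₁cos(4x) + C₂sin(4x)
Complex roots r = ±4i
Applying ICs: C₁ = 3, C₂ = -1
Particular solution: y = 3cos(4x) - sin(4x)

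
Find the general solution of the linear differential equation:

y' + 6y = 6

Using integrating factor method:

General solution: y = 1 + Ce^(-6x)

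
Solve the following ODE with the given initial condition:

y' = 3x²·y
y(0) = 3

General solution: y = Ce^(x³)
Applying IC y(0) = 3:
Particular solution: y = 3e^(x³)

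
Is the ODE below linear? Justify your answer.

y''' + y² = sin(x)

No. Nonlinear (y² term)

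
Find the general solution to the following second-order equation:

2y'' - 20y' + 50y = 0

Characteristic equation: 2r² - 20r + 50 = 0
Divide by 2: r² - 10r + 25 = 0
Factored: (r - 5)² = 0
Repeated root: r = 5
General solution: y = (C₁ + C₂x)e^(5x)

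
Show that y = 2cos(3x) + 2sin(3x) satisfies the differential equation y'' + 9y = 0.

Verification:
y'' = -18cos(3x) - 18sin(3x)
y'' + 9y = 0 ✓

Yes, it is a solution.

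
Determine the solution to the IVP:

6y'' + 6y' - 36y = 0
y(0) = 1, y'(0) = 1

General solution: y = C₁e^(2x) + C₂e^(-3x)
Applying ICs: C₁ = 4/5, C₂ = 1/5
Particular solution: y = (4/5)e^(2x) + (1/5)e^(-3x)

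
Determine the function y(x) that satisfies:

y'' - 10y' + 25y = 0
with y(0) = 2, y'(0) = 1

General solution: y = (C₁ + C₂x)e^(5x)
Repeated root r = 5
Applying ICs: C₁ = 2, C₂ = -9
Particular solution: y = (2 - 9x)e^(5x)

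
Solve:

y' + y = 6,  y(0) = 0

General solution: y = 6 + Ce^(-x)
Applying y(0) = 0: C = 0 - 6 = -6
Particular solution: y = 6 - 6e^(-x)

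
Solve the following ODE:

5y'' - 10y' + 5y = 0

Characteristic equation: 5r² - 10r + 5 = 0
Divide by 5: r² - 2r + 1 = 0
Factored: (r - 1)² = 0
Repeated root: r = 1
General solution: y = (C₁ + C₂x)e^x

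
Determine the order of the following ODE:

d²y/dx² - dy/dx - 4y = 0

The order is 2 (highest derivative is of order 2).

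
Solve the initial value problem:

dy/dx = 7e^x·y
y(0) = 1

General solution: y = Ce^(7e^x)
Applying IC y(0) = 1:
Particular solution: y = e^(7(e^x - 1))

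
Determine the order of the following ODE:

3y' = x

The order is 1 (highest derivative is of order 1).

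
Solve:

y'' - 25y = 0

Characteristic equation: r² - 25 = 0
Roots: r = 5, -5 (distinct real)
General solution: y = C₁e^(5x) + C₂e^(-5x)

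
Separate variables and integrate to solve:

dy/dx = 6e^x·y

Separating variables and integrating:
ln|y| = 6e^x + C

General solution: y = Ce^(6e^x)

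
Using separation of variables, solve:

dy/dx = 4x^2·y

Separating variables and integrating:
ln|y| = 4x^3/3 + C

General solution: y = Ce^(4x^3/3)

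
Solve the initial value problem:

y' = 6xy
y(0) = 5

General solution: y = Ce^(3x²)
Applying IC y(0) = 5:
Particular solution: y = 5e^(3x²)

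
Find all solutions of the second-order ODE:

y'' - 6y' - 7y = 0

Characteristic equation: r² - 6r - 7 = 0
Roots: r = 7, -1 (distinct real)
General solution: y = C₁e^(7x) + C₂e^(-x)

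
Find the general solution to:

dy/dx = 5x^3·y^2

Separating variables and integrating:
-1/y = 5x^4/4 + C

General solution: y^-1 = (-5/4)x^4 + C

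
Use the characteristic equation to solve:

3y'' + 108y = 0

Characteristic equation: 3r² + 108 = 0
Divide by 3: r² + 36 = 0
Roots: r = ±6i (complex conjugates)
General solution: y = C₁cos(6x) + C₂sin(6x)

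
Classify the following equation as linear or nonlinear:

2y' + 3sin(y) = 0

Nonlinear (sin(y) is nonlinear in y)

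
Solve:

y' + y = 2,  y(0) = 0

General solution: y = 2 + Ce^(-x)
Applying y(0) = 0: C = 0 - 2 = -2
Particular solution: y = 2 - 2e^(-x)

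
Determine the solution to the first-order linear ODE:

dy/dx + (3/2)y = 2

Using integrating factor method:

General solution: y = 4/3 + Ce^(-3x/2)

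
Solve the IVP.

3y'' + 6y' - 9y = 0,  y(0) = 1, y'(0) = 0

General solution: y = C₁e^x + C₂e^(-3x)
Applying ICs: C₁ = 3/4, C₂ = 1/4
Particular solution: y = (3/4)e^x + (1/4)e^(-3x)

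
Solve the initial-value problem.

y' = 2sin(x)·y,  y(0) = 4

General solution: y = Ce^(-2cos(x))
Applying IC y(0) = 4:
Particular solution: y = 4e^(2(1-cos(x)))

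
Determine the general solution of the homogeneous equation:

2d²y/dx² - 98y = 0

Characteristic equation: 2r² - 98 = 0
Divide by 2: r² - 49 = 0
Roots: r = 7, -7 (distinct real)
General solution: y = C₁e^(7x) + C₂e^(-7x)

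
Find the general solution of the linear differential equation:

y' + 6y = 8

Using integrating factor method:

General solution: y = 4/3 + Ce^(-6x)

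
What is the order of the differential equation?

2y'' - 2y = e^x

The order is 2 (highest derivative is of order 2).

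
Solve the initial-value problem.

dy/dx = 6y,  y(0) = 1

General solution: y = Ce^(6x)
Applying IC y(0) = 1:
Particular solution: y = e^(6x)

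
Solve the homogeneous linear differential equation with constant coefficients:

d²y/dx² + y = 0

Characteristic equation: r² + 1 = 0
Roots: r = ±i (complex conjugates)
General solution: y = C₁cos(x) + C₂sin(x)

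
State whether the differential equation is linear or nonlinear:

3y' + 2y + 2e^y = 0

Nonlinear (e^y is nonlinear in y)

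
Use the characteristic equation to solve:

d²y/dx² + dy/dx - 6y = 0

Characteristic equation: r² + r - 6 = 0
Roots: r = 2, -3 (distinct real)
General solution: y = C₁e^(2x) + C₂e^(-3x)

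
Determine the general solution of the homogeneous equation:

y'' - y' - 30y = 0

Characteristic equation: r² - r - 30 = 0
Roots: r = 6, -5 (distinct real)
General solution: y = C₁e^(6x) + C₂e^(-5x)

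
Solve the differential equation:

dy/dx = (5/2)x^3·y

Separating variables and integrating:
ln|y| = 5x^4/8 + C

General solution: y = Ce^(5x^4/8)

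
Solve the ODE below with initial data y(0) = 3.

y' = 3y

General solution: y = Ce^(3x)
Applying IC y(0) = 3:
Particular solution: y = 3e^(3x)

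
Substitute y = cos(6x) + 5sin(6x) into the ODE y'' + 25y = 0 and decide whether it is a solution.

Verification:
y'' = -36cos(6x) - 180sin(6x)
y'' + 25y ≠ 0 (frequency mismatch: got 36 instead of 25)

No, it is not a solution.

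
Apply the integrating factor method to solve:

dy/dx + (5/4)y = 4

Using integrating factor method:

General solution: y = 16/5 + Ce^(-5x/4)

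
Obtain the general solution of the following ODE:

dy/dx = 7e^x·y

Separating variables and integrating:
ln|y| = 7e^x + C

General solution: y = Ce^(7e^x)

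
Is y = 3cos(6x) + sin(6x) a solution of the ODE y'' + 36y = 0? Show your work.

Verification:
y'' = -108cos(6x) - 36sin(6x)
y'' + 36y = 0 ✓

Yes, it is a solution.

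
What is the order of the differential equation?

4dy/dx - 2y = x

The order is 1 (highest derivative is of order 1).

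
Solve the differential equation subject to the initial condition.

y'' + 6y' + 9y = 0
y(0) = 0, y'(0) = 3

General solution: y = (C₁ + C₂x)e^(-3x)
Repeated root r = -3
Applying ICs: C₁ = 0, C₂ = 3
Particular solution: y = 3xe^(-3x)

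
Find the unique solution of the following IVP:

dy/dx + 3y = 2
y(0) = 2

General solution: y = 2/3 + Ce^(-3x)
Applying y(0) = 2: C = 2 - 2/3 = 4/3
Particular solution: y = 2/3 + (4/3)e^(-3x)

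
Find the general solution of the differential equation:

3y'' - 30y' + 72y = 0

Characteristic equation: 3r² - 30r + 72 = 0
Divide by 3: r² - 10r + 24 = 0
Roots: r = 6, 4 (distinct real)
General solution: y = C₁e^(6x) + C₂e^(4x)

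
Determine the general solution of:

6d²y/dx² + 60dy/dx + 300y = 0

Characteristic equation: 6r² + 60r + 300 = 0
Divide by 6: r² + 10r + 50 = 0
Roots: r = -5 ± 5i (complex conjugates)
General solution: y = e^(-5x)(C₁cos(5x) + C₂sin(5x))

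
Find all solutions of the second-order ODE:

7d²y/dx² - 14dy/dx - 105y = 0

Characteristic equation: 7r² - 14r - 105 = 0
Divide by 7: r² - 2r - 15 = 0
Roots: r = 5, -3 (distinct real)
General solution: y = C₁e^(5x) + C₂e^(-3x)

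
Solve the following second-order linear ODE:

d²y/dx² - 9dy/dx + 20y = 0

Characteristic equation: r² - 9r + 20 = 0
Roots: r = 5, 4 (distinct real)
General solution: y = C₁e^(5x) + C₂e^(4x)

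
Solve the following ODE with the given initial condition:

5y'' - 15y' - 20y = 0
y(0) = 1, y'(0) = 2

General solution: y = C₁e^(4x) + C₂e^(-x)
Applying ICs: C₁ = 3/5, C₂ = 2/5
Particular solution: y = (3/5)e^(4x) + (2/5)e^(-x)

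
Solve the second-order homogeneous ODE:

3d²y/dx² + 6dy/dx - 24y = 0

Characteristic equation: 3r² + 6r - 24 = 0
Divide by 3: r² + 2r - 8 = 0
Roots: r = 2, -4 (distinct real)
General solution: y = C₁e^(2x) + C₂e^(-4x)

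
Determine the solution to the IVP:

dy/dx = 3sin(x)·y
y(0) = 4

General solution: y = Ce^(-3cos(x))
Applying IC y(0) = 4:
Particular solution: y = 4e^(3(1-cos(x)))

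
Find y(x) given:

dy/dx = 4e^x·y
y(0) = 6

General solution: y = Ce^(4e^x)
Applying IC y(0) = 6:
Particular solution: y = 6e^(4(e^x - 1))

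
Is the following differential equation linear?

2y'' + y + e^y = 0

No. Nonlinear (e^y is nonlinear in y)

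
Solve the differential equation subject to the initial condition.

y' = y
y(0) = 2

General solution: y = Ce^x
Applying IC y(0) = 2:
Particular solution: y = 2e^x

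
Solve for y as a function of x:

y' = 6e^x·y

Separating variables and integrating:
ln|y| = 6e^x + C

General solution: y = Ce^(6e^x)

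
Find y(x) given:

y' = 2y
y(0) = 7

General solution: y = Ce^(2x)
Applying IC y(0) = 7:
Particular solution: y = 7e^(2x)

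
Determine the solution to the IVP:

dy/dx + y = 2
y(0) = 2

General solution: y = 2 + Ce^(-x)
Applying y(0) = 2: C = 2 - 2 = 0
Particular solution: y = 2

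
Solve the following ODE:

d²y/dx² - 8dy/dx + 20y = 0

Characteristic equation: r² - 8r + 20 = 0
Roots: r = 4 ± 2i (complex conjugates)
General solution: y = e^(4x)(C₁cos(2x) + C₂sin(2x))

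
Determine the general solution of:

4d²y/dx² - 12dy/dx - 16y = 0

Characteristic equation: 4r² - 12r - 16 = 0
Divide by 4: r² - 3r - 4 = 0
Roots: r = 4, -1 (distinct real)
General solution: y = C₁e^(4x) + C₂e^(-x)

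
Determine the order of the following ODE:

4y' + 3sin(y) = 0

The order is 1 (highest derivative is of order 1).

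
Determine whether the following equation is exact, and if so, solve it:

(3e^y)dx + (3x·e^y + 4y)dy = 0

Verify exactness: ∂M/∂y = ∂N/∂x ✓
Find F(x,y) such that ∂F/∂x = M, ∂F/∂y = N
Solution: 3x·e^y + 2y² = C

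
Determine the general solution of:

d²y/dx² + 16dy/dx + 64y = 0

Characteristic equation: r² + 16r + 64 = 0
Factored: (r + 8)² = 0
Repeated root: r = -8
General solution: y = (C₁ + C₂x)e^(-8x)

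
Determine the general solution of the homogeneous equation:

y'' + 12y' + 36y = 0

Characteristic equation: r² + 12r + 36 = 0
Factored: (r + 6)² = 0
Repeated root: r = -6
General solution: y = (C₁ + C₂x)e^(-6x)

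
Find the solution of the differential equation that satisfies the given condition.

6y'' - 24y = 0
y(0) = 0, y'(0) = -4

General solution: y = C₁e^(2x) + C₂e^(-2x)
Applying ICs: C₁ = -1, C₂ = 1
Particular solution: y = -e^(2x) + e^(-2x)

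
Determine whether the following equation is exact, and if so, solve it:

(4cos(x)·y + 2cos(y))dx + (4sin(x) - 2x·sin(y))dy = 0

Verify exactness: ∂M/∂y = ∂N/∂x ✓
Find F(x,y) such that ∂F/∂x = M, ∂F/∂y = N
Solution: 4sin(x)·y + 2x·cos(y) = C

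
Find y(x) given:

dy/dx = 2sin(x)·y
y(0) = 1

General solution: y = Ce^(-2cos(x))
Applying IC y(0) = 1:
Particular solution: y = e^(2(1-cos(x)))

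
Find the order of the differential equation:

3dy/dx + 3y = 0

The order is 1 (highest derivative is of order 1).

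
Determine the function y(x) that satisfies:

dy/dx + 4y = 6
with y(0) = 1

General solution: y = 3/2 + Ce^(-4x)
Applying y(0) = 1: C = 1 - 3/2 = -1/2
Particular solution: y = 3/2 - (1/2)e^(-4x)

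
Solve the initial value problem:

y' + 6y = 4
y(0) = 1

General solution: y = 2/3 + Ce^(-6x)
Applying y(0) = 1: C = 1 - 2/3 = 1/3
Particular solution: y = 2/3 + (1/3)e^(-6x)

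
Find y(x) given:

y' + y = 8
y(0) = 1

General solution: y = 8 + Ce^(-x)
Applying y(0) = 1: C = 1 - 8 = -7
Particular solution: y = 8 - 7e^(-x)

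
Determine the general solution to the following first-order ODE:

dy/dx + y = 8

Using integrating factor method:

General solution: y = 8 + Ce^(-x)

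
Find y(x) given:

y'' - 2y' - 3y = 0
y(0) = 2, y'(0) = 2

General solution: y = C₁e^(3x) + C₂e^(-x)
Applying ICs: C₁ = 1, C₂ = 1
Particular solution: y = e^(3x) + e^(-x)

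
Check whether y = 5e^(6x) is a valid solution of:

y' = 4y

Verification:
y = 5e^(6x)
y' = 30e^(6x)
But 4y = 20e^(6x)
y' ≠ 4y — the derivative does not match

No, it is not a solution.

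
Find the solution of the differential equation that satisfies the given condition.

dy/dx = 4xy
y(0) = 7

General solution: y = Ce^(2x²)
Applying IC y(0) = 7:
Particular solution: y = 7e^(2x²)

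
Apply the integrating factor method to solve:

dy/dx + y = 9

Using integrating factor method:

General solution: y = 9 + Ce^(-x)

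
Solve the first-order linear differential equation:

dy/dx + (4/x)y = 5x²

Using integrating factor method:

General solution: y = (5/7)x^3 + Cx^(-4)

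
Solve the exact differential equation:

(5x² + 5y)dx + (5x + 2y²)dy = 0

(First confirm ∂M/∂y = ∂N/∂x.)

Verify exactness: ∂M/∂y = ∂N/∂x ✓
Find F(x,y) such that ∂F/∂x = M, ∂F/∂y = N
Solution: 5x³/3 + 5xy + 2y³/3 = C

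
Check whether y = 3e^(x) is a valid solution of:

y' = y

Verification:
y = 3e^(x)
y' = 3e^(x)
y = 3e^(x)
y' = y ✓

Yes, it is a solution.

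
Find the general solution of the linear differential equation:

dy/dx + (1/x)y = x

Using integrating factor method:

General solution: y = (1/3)x^2 + C/x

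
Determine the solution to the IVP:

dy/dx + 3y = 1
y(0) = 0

General solution: y = 1/3 + Ce^(-3x)
Applying y(0) = 0: C = 0 - 1/3 = -1/3
Particular solution: y = 1/3 - (1/3)e^(-3x)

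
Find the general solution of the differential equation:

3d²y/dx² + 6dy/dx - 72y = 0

Characteristic equation: 3r² + 6r - 72 = 0
Divide by 3: r² + 2r - 24 = 0
Roots: r = 4, -6 (distinct real)
General solution: y = C₁e^(4x) + C₂e^(-6x)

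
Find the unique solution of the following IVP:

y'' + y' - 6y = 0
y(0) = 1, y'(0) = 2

General solution: y = C₁e^(2x) + C₂e^(-3x)
Applying ICs: C₁ = 1, C₂ = 0
Particular solution: y = e^(2x)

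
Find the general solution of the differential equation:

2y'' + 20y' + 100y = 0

Characteristic equation: 2r² + 20r + 100 = 0
Divide by 2: r² + 10r + 50 = 0
Roots: r = -5 ± 5i (complex conjugates)
General solution: y = e^(-5x)(C₁cos(5x) + C₂sin(5x))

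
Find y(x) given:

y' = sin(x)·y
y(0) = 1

General solution: y = Ce^(-cos(x))
Applying IC y(0) = 1:
Particular solution: y = e^(1-cos(x))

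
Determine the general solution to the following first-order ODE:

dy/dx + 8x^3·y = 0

Using integrating factor method:

General solution: y = Ce^(-2x^4)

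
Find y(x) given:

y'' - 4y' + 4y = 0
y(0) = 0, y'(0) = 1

General solution: y = (C₁ + C₂x)e^(2x)
Repeated root r = 2
Applying ICs: C₁ = 0, C₂ = 1
Particular solution: y = xe^(2x)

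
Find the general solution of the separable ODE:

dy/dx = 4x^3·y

Separating variables and integrating:
ln|y| = x^4 + C

General solution: y = Ce^(x^4)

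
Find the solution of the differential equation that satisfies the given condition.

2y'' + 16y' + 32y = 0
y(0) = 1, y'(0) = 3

General solution: y = (C₁ + C₂x)e^(-4x)
Repeated root r = -4
Applying ICs: C₁ = 1, C₂ = 7
Particular solution: y = (1 + 7x)e^(-4x)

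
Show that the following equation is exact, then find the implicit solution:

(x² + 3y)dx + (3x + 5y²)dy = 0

Verify exactness: ∂M/∂y = ∂N/∂x ✓
Find F(x,y) such that ∂F/∂x = M, ∂F/∂y = N
Solution: x³/3 + 3xy + 5y³/3 = C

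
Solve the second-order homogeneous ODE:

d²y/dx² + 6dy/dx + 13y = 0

Characteristic equation: r² + 6r + 13 = 0
Roots: r = -3 ± 2i (complex conjugates)
General solution: y = e^(-3x)(C₁cos(2x) + C₂sin(2x))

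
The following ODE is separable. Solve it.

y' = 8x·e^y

Separating variables and integrating:
-e^(-y) = 4x² + C

General solution: y = -ln(C - 4x²)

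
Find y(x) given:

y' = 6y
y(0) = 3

General solution: y = Ce^(6x)
Applying IC y(0) = 3:
Particular solution: y = 3e^(6x)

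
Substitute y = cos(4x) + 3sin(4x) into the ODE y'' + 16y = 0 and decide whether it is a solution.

Verification:
y'' = -16cos(4x) - 48sin(4x)
y'' + 16y = 0 ✓

Yes, it is a solution.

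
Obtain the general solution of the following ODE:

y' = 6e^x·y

Separating variables and integrating:
ln|y| = 6e^x + C

General solution: y = Ce^(6e^x)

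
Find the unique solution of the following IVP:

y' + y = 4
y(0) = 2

General solution: y = 4 + Ce^(-x)
Applying y(0) = 2: C = 2 - 4 = -2
Particular solution: y = 4 - 2e^(-x)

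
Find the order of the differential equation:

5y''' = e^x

The order is 3 (highest derivative is of order 3).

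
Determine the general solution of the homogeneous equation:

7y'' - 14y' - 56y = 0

Characteristic equation: 7r² - 14r - 56 = 0
Divide by 7: r² - 2r - 8 = 0
Roots: r = 4, -2 (distinct real)
General solution: y = C₁e^(4x) + C₂e^(-2x)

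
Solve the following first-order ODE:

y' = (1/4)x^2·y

Separating variables and integrating:
ln|y| = x^3/12 + C

General solution: y = Ce^(x^3/12)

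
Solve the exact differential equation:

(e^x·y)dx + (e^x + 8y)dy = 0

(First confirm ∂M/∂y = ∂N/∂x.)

Verify exactness: ∂M/∂y = ∂N/∂x ✓
Find F(x,y) such that ∂F/∂x = M, ∂F/∂y = N
Solution: e^x·y + 4y² = C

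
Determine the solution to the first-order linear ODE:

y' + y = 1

Using integrating factor method:

General solution: y = 1 + Ce^(-x)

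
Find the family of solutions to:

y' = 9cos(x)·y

Separating variables and integrating:
ln|y| = 9sin(x) + C

General solution: y = Ce^(9sin(x))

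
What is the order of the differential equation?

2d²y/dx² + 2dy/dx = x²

The order is 2 (highest derivative is of order 2).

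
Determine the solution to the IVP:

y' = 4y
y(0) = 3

General solution: y = Ce^(4x)
Applying IC y(0) = 3:
Particular solution: y = 3e^(4x)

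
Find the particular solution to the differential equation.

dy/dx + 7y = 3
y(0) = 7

General solution: y = 3/7 + Ce^(-7x)
Applying y(0) = 7: C = 7 - 3/7 = 46/7
Particular solution: y = 3/7 + (46/7)e^(-7x)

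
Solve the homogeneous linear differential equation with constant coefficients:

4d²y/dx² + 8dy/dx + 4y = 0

Characteristic equation: 4r² + 8r + 4 = 0
Divide by 4: r² + 2r + 1 = 0
Factored: (r + 1)² = 0
Repeated root: r = -1
General solution: y = (C₁ + C₂x)e^(-x)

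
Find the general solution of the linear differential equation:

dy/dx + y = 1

Using integrating factor method:

General solution: y = 1 + Ce^(-x)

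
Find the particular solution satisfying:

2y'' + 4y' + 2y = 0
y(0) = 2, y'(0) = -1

General solution: y = (C₁ + C₂x)e^(-x)
Repeated root r = -1
Applying ICs: C₁ = 2, C₂ = 1
Particular solution: y = (2 + x)e^(-x)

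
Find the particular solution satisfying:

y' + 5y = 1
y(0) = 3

General solution: y = 1/5 + Ce^(-5x)
Applying y(0) = 3: C = 3 - 1/5 = 14/5
Particular solution: y = 1/5 + (14/5)e^(-5x)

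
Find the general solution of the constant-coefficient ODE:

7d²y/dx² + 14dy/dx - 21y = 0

Characteristic equation: 7r² + 14r - 21 = 0
Divide by 7: r² + 2r - 3 = 0
Roots: r = 1, -3 (distinct real)
General solution: y = C₁e^x + C₂e^(-3x)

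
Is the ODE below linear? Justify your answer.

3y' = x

Yes. Linear (y and its derivatives appear to the first power only, no products of y terms)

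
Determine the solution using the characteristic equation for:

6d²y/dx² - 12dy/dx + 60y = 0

Characteristic equation: 6r² - 12r + 60 = 0
Divide by 6: r² - 2r + 10 = 0
Roots: r = 1 ± 3i (complex conjugates)
General solution: y = e^x(C₁cos(3x) + C₂sin(3x))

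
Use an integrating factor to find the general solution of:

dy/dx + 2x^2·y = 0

Using integrating factor method:

General solution: y = Ce^(-2x^3/3)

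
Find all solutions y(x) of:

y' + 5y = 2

Using integrating factor method:

General solution: y = 2/5 + Ce^(-5x)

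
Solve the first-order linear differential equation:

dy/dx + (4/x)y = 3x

Using integrating factor method:

General solution: y = (1/2)x^2 + Cx^(-4)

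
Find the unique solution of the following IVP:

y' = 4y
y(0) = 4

General solution: y = Ce^(4x)
Applying IC y(0) = 4:
Particular solution: y = 4e^(4x)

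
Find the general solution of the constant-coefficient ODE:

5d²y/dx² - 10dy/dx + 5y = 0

Characteristic equation: 5r² - 10r + 5 = 0
Divide by 5: r² - 2r + 1 = 0
Factored: (r - 1)² = 0
Repeated root: r = 1
General solution: y = (C₁ + C₂x)e^x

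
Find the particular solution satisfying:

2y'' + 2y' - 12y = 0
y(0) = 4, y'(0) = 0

General solution: y = C₁e^(2x) + C₂e^(-3x)
Applying ICs: C₁ = 12/5, C₂ = 8/5
Particular solution: y = (12/5)e^(2x) + (8/5)e^(-3x)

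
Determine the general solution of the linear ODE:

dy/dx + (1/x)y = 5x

Using integrating factor method:

General solution: y = (5/3)x^2 + C/x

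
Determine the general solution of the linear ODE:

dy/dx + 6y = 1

Using integrating factor method:

General solution: y = 1/6 + Ce^(-6x)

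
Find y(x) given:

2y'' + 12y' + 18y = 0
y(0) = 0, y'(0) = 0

General solution: y = (C₁ + C₂x)e^(-3x)
Repeated root r = -3
Applying ICs: C₁ = 0, C₂ = 0
Particular solution: y = 0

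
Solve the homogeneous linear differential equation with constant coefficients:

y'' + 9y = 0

Characteristic equation: r² + 9 = 0
Roots: r = ±3i (complex conjugates)
General solution: y = C₁cos(3x) + C₂sin(3x)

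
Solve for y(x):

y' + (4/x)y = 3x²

Using integrating factor method:

General solution: y = (3/7)x^3 + Cx^(-4)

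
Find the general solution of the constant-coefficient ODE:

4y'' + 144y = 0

Characteristic equation: 4r² + 144 = 0
Divide by 4: r² + 36 = 0
Roots: r = ±6i (complex conjugates)
General solution: y = C₁cos(6x) + C₂sin(6x)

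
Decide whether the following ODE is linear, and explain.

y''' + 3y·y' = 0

Nonlinear (product y·y')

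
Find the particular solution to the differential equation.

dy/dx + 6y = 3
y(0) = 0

General solution: y = 1/2 + Ce^(-6x)
Applying y(0) = 0: C = 0 - 1/2 = -1/2
Particular solution: y = 1/2 - (1/2)e^(-6x)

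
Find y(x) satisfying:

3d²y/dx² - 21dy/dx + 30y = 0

Characteristic equation: 3r² - 21r + 30 = 0
Divide by 3: r² - 7r + 10 = 0
Roots: r = 2, 5 (distinct real)
General solution: y = C₁e^(2x) + C₂e^(5x)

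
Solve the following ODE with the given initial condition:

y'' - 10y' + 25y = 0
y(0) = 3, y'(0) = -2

General solution: y = (C₁ + C₂x)e^(5x)
Repeated root r = 5
Applying ICs: C₁ = 3, C₂ = -17
Particular solution: y = (3 - 17x)e^(5x)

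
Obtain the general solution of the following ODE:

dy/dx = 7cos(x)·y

Separating variables and integrating:
ln|y| = 7sin(x) + C

General solution: y = Ce^(7sin(x))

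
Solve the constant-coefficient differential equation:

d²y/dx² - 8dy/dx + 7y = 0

Characteristic equation: r² - 8r + 7 = 0
Roots: r = 7, 1 (distinct real)
General solution: y = C₁e^(7x) + C₂e^x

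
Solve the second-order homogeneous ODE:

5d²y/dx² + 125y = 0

Characteristic equation: 5r² + 125 = 0
Divide by 5: r² + 25 = 0
Roots: r = ±5i (complex conjugates)
General solution: y = C₁cos(5x) + C₂sin(5x)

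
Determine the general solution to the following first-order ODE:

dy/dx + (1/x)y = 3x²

Using integrating factor method:

General solution: y = (3/4)x^3 + C/x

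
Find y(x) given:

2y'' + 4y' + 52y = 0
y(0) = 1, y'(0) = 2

General solution: y = e^(-x)(C₁cos(5x) + C₂sin(5x))
Complex roots r = -1 ± 5i
Applying ICs: C₁ = 1, C₂ = 3/5
Particular solution: y = e^(-x)(cos(5x) + (3/5)sin(5x))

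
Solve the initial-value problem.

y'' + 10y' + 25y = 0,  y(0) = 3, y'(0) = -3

General solution: y = (C₁ + C₂x)e^(-5x)
Repeated root r = -5
Applying ICs: C₁ = 3, C₂ = 12
Particular solution: y = (3 + 12x)e^(-5x)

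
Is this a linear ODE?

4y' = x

Yes. Linear (y and its derivatives appear to the first power only, no products of y terms)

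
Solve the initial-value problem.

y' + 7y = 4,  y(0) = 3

General solution: y = 4/7 + Ce^(-7x)
Applying y(0) = 3: C = 3 - 4/7 = 17/7
Particular solution: y = 4/7 + (17/7)e^(-7x)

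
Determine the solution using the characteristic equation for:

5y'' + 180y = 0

Characteristic equation: 5r² + 180 = 0
Divide by 5: r² + 36 = 0
Roots: r = ±6i (complex conjugates)
General solution: y = C₁cos(6x) + C₂sin(6x)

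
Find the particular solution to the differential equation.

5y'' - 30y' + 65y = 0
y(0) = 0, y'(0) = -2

General solution: y = e^(3x)(C₁cos(2x) + C₂sin(2x))
Complex roots r = 3 ± 2i
Applying ICs: C₁ = 0, C₂ = -1
Particular solution: y = e^(3x)(-sin(2x))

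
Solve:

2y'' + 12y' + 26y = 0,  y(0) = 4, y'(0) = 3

General solution: y = e^(-3x)(C₁cos(2x) + C₂sin(2x))
Complex roots r = -3 ± 2i
Applying ICs: C₁ = 4, C₂ = 15/2
Particular solution: y = e^(-3x)(4cos(2x) + (15/2)sin(2x))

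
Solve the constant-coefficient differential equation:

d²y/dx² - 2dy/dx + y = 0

Characteristic equation: r² - 2r + 1 = 0
Factored: (r - 1)² = 0
Repeated root: r = 1
General solution: y = (C₁ + C₂x)e^x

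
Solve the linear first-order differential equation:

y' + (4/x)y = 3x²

Using integrating factor method:

General solution: y = (3/7)x^3 + Cx^(-4)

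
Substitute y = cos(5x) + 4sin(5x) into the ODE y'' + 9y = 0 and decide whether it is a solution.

Verification:
y'' = -25cos(5x) - 100sin(5x)
y'' + 9y ≠ 0 (frequency mismatch: got 25 instead of 9)

No, it is not a solution.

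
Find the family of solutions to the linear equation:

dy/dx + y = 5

Using integrating factor method:

General solution: y = 5 + Ce^(-x)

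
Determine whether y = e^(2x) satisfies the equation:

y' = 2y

Verification:
y = e^(2x)
y' = 2e^(2x)
2y = 2e^(2x)
y' = 2y ✓

Yes, it is a solution.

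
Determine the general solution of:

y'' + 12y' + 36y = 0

Characteristic equation: r² + 12r + 36 = 0
Factored: (r + 6)² = 0
Repeated root: r = -6
General solution: y = (C₁ + C₂x)e^(-6x)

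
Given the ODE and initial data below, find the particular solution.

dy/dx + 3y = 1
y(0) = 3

General solution: y = 1/3 + Ce^(-3x)
Applying y(0) = 3: C = 3 - 1/3 = 8/3
Particular solution: y = 1/3 + (8/3)e^(-3x)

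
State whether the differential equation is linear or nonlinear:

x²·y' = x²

Linear (y and its derivatives appear to the first power only, no products of y terms)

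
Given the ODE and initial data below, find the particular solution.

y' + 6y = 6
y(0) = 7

General solution: y = 1 + Ce^(-6x)
Applying y(0) = 7: C = 7 - 1 = 6
Particular solution: y = 1 + 6e^(-6x)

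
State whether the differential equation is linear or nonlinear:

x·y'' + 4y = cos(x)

Linear (y and its derivatives appear to the first power only, no products of y terms)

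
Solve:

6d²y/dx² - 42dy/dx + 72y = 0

Characteristic equation: 6r² - 42r + 72 = 0
Divide by 6: r² - 7r + 12 = 0
Roots: r = 3, 4 (distinct real)
General solution: y = C₁e^(3x) + C₂e^(4x)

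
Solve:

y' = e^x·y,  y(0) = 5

General solution: y = Ce^(e^x)
Applying IC y(0) = 5:
Particular solution: y = 5e^(e^x - 1)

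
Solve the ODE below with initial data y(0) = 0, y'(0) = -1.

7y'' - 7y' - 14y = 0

General solution: y = C₁e^(2x) + C₂e^(-x)
Applying ICs: C₁ = -1/3, C₂ = 1/3
Particular solution: y = -(1/3)e^(2x) + (1/3)e^(-x)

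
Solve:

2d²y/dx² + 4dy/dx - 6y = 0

Characteristic equation: 2r² + 4r - 6 = 0
Divide by 2: r² + 2r - 3 = 0
Roots: r = 1, -3 (distinct real)
General solution: y = C₁e^x + C₂e^(-3x)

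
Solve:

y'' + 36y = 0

Characteristic equation: r² + 36 = 0
Roots: r = ±6i (complex conjugates)
General solution: y = C₁cos(6x) + C₂sin(6x)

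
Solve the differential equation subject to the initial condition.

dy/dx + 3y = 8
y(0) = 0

General solution: y = 8/3 + Ce^(-3x)
Applying y(0) = 0: C = 0 - 8/3 = -8/3
Particular solution: y = 8/3 - (8/3)e^(-3x)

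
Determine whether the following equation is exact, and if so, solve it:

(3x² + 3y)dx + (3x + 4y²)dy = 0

Verify exactness: ∂M/∂y = ∂N/∂x ✓
Find F(x,y) such that ∂F/∂x = M, ∂F/∂y = N
Solution: x³ + 3xy + 4y³/3 = C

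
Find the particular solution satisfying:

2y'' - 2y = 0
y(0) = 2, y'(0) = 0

General solution: y = C₁e^x + C₂e^(-x)
Applying ICs: C₁ = 1, C₂ = 1
Particular solution: y = e^x + e^(-x)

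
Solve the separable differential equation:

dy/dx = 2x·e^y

Separating variables and integrating:
-e^(-y) = x² + C

General solution: y = -ln(C - x²)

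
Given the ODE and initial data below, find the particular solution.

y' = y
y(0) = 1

General solution: y = Ce^x
Applying IC y(0) = 1:
Particular solution: y = e^x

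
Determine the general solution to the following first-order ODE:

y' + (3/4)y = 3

Using integrating factor method:

General solution: y = 4 + Ce^(-3x/4)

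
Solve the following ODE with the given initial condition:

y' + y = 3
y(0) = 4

General solution: y = 3 + Ce^(-x)
Applying y(0) = 4: C = 4 - 3 = 1
Particular solution: y = 3 + e^(-x)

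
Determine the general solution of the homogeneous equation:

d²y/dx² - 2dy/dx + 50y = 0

Characteristic equation: r² - 2r + 50 = 0
Roots: r = 1 ± 7i (complex conjugates)
General solution: y = e^x(C₁cos(7x) + C₂sin(7x))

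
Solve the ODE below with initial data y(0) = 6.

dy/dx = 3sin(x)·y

General solution: y = Ce^(-3cos(x))
Applying IC y(0) = 6:
Particular solution: y = 6e^(3(1-cos(x)))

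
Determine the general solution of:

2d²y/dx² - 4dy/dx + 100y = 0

Characteristic equation: 2r² - 4r + 100 = 0
Divide by 2: r² - 2r + 50 = 0
Roots: r = 1 ± 7i (complex conjugates)
General solution: y = e^x(C₁cos(7x) + C₂sin(7x))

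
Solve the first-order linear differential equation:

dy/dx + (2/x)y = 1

Using integrating factor method:

General solution: y = (1/3)x + Cx^(-2)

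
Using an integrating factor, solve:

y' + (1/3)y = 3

Using integrating factor method:

General solution: y = 9 + Ce^(-x/3)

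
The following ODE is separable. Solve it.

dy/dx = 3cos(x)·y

Separating variables and integrating:
ln|y| = 3sin(x) + C

General solution: y = Ce^(3sin(x))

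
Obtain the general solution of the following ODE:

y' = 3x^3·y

Separating variables and integrating:
ln|y| = 3x^4/4 + C

General solution: y = Ce^(3x^4/4)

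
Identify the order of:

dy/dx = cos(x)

The order is 1 (highest derivative is of order 1).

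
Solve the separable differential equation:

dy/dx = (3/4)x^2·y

Separating variables and integrating:
ln|y| = x^3/4 + C

General solution: y = Ce^(x^3/4)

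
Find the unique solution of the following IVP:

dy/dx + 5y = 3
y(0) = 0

General solution: y = 3/5 + Ce^(-5x)
Applying y(0) = 0: C = 0 - 3/5 = -3/5
Particular solution: y = 3/5 - (3/5)e^(-5x)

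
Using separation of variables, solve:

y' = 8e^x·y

Separating variables and integrating:
ln|y| = 8e^x + C

General solution: y = Ce^(8e^x)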